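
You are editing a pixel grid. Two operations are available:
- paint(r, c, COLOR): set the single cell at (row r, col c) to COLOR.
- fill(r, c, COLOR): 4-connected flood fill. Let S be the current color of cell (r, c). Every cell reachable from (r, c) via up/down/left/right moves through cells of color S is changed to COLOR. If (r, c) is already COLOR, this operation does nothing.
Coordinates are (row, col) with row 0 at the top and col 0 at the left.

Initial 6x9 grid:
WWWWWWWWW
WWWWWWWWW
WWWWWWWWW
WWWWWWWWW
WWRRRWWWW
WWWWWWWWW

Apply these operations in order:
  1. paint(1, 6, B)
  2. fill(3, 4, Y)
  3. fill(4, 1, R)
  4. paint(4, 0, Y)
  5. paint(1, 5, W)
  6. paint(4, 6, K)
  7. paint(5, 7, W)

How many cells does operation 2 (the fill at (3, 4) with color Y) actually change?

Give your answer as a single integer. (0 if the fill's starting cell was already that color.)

After op 1 paint(1,6,B):
WWWWWWWWW
WWWWWWBWW
WWWWWWWWW
WWWWWWWWW
WWRRRWWWW
WWWWWWWWW
After op 2 fill(3,4,Y) [50 cells changed]:
YYYYYYYYY
YYYYYYBYY
YYYYYYYYY
YYYYYYYYY
YYRRRYYYY
YYYYYYYYY

Answer: 50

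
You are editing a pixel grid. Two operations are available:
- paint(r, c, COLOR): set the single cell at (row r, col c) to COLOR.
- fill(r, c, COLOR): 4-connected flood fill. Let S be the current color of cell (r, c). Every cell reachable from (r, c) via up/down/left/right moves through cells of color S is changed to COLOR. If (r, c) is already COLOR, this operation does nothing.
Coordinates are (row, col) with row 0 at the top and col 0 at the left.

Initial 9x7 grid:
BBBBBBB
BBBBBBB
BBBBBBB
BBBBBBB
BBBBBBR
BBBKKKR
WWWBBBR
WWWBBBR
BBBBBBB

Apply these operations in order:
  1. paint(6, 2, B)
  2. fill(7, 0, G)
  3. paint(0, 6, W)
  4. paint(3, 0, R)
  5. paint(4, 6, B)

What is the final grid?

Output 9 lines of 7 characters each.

Answer: BBBBBBW
BBBBBBB
BBBBBBB
RBBBBBB
BBBBBBB
BBBKKKR
GGBBBBR
GGGBBBR
BBBBBBB

Derivation:
After op 1 paint(6,2,B):
BBBBBBB
BBBBBBB
BBBBBBB
BBBBBBB
BBBBBBR
BBBKKKR
WWBBBBR
WWWBBBR
BBBBBBB
After op 2 fill(7,0,G) [5 cells changed]:
BBBBBBB
BBBBBBB
BBBBBBB
BBBBBBB
BBBBBBR
BBBKKKR
GGBBBBR
GGGBBBR
BBBBBBB
After op 3 paint(0,6,W):
BBBBBBW
BBBBBBB
BBBBBBB
BBBBBBB
BBBBBBR
BBBKKKR
GGBBBBR
GGGBBBR
BBBBBBB
After op 4 paint(3,0,R):
BBBBBBW
BBBBBBB
BBBBBBB
RBBBBBB
BBBBBBR
BBBKKKR
GGBBBBR
GGGBBBR
BBBBBBB
After op 5 paint(4,6,B):
BBBBBBW
BBBBBBB
BBBBBBB
RBBBBBB
BBBBBBB
BBBKKKR
GGBBBBR
GGGBBBR
BBBBBBB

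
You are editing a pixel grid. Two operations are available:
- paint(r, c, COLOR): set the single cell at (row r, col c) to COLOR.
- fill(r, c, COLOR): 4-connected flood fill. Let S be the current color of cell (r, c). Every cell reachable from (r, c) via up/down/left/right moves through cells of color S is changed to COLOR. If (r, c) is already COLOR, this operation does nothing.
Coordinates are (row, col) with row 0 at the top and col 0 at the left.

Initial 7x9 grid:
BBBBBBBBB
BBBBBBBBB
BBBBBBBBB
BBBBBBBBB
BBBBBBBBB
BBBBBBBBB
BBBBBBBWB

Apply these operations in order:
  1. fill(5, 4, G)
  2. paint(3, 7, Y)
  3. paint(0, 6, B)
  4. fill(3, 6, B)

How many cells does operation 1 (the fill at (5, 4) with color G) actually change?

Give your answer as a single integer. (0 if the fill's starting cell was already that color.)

Answer: 62

Derivation:
After op 1 fill(5,4,G) [62 cells changed]:
GGGGGGGGG
GGGGGGGGG
GGGGGGGGG
GGGGGGGGG
GGGGGGGGG
GGGGGGGGG
GGGGGGGWG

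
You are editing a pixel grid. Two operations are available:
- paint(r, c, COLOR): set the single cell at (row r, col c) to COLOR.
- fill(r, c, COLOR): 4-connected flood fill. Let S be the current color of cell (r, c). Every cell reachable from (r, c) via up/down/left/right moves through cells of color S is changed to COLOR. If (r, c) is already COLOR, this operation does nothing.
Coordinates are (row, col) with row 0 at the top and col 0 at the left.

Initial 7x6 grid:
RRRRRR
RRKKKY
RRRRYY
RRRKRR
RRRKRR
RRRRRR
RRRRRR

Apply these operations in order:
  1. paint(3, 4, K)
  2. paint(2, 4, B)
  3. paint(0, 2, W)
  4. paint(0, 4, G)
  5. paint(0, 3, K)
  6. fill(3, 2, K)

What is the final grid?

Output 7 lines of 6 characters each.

After op 1 paint(3,4,K):
RRRRRR
RRKKKY
RRRRYY
RRRKKR
RRRKRR
RRRRRR
RRRRRR
After op 2 paint(2,4,B):
RRRRRR
RRKKKY
RRRRBY
RRRKKR
RRRKRR
RRRRRR
RRRRRR
After op 3 paint(0,2,W):
RRWRRR
RRKKKY
RRRRBY
RRRKKR
RRRKRR
RRRRRR
RRRRRR
After op 4 paint(0,4,G):
RRWRGR
RRKKKY
RRRRBY
RRRKKR
RRRKRR
RRRRRR
RRRRRR
After op 5 paint(0,3,K):
RRWKGR
RRKKKY
RRRRBY
RRRKKR
RRRKRR
RRRRRR
RRRRRR
After op 6 fill(3,2,K) [29 cells changed]:
KKWKGR
KKKKKY
KKKKBY
KKKKKK
KKKKKK
KKKKKK
KKKKKK

Answer: KKWKGR
KKKKKY
KKKKBY
KKKKKK
KKKKKK
KKKKKK
KKKKKK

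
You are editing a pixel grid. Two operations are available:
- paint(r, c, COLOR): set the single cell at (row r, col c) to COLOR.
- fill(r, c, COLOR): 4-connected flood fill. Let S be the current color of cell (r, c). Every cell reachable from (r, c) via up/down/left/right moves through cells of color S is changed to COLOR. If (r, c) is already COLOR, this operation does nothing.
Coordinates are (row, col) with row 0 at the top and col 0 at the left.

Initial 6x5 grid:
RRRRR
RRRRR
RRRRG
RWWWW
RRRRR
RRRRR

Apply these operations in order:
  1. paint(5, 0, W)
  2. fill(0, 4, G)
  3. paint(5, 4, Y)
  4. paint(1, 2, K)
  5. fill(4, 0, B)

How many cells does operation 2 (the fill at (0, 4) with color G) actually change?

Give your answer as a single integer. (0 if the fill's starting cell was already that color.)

After op 1 paint(5,0,W):
RRRRR
RRRRR
RRRRG
RWWWW
RRRRR
WRRRR
After op 2 fill(0,4,G) [24 cells changed]:
GGGGG
GGGGG
GGGGG
GWWWW
GGGGG
WGGGG

Answer: 24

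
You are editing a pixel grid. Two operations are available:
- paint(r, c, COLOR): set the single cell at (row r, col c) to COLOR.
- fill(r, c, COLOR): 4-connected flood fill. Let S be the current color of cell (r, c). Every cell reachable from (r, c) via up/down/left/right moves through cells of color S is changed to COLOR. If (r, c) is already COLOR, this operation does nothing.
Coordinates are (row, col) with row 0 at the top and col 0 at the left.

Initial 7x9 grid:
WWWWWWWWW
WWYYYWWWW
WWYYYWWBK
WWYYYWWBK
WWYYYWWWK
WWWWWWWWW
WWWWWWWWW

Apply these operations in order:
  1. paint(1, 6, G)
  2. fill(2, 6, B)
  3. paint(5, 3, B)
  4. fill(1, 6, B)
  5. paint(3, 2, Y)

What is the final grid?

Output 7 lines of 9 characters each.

Answer: BBBBBBBBB
BBYYYBBBB
BBYYYBBBK
BBYYYBBBK
BBYYYBBBK
BBBBBBBBB
BBBBBBBBB

Derivation:
After op 1 paint(1,6,G):
WWWWWWWWW
WWYYYWGWW
WWYYYWWBK
WWYYYWWBK
WWYYYWWWK
WWWWWWWWW
WWWWWWWWW
After op 2 fill(2,6,B) [45 cells changed]:
BBBBBBBBB
BBYYYBGBB
BBYYYBBBK
BBYYYBBBK
BBYYYBBBK
BBBBBBBBB
BBBBBBBBB
After op 3 paint(5,3,B):
BBBBBBBBB
BBYYYBGBB
BBYYYBBBK
BBYYYBBBK
BBYYYBBBK
BBBBBBBBB
BBBBBBBBB
After op 4 fill(1,6,B) [1 cells changed]:
BBBBBBBBB
BBYYYBBBB
BBYYYBBBK
BBYYYBBBK
BBYYYBBBK
BBBBBBBBB
BBBBBBBBB
After op 5 paint(3,2,Y):
BBBBBBBBB
BBYYYBBBB
BBYYYBBBK
BBYYYBBBK
BBYYYBBBK
BBBBBBBBB
BBBBBBBBB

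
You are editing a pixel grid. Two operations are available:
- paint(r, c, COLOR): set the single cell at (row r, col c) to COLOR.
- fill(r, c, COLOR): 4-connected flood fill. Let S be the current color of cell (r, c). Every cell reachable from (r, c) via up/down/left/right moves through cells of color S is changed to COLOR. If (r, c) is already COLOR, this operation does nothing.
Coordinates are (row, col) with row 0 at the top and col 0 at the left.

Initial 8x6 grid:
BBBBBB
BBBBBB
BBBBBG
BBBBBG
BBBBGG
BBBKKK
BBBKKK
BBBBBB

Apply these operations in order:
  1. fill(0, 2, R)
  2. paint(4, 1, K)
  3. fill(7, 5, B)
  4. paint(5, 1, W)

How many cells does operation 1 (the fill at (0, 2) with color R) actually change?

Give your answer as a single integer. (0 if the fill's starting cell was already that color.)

After op 1 fill(0,2,R) [38 cells changed]:
RRRRRR
RRRRRR
RRRRRG
RRRRRG
RRRRGG
RRRKKK
RRRKKK
RRRRRR

Answer: 38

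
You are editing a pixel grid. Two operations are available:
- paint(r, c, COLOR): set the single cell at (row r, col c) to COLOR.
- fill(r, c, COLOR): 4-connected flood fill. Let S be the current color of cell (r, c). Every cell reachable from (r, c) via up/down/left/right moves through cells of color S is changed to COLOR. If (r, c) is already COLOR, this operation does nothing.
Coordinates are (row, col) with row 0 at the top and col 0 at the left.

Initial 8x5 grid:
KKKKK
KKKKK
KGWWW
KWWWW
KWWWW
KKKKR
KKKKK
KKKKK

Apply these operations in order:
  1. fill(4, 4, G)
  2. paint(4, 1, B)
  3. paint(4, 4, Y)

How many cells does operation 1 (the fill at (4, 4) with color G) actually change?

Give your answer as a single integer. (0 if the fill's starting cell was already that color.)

After op 1 fill(4,4,G) [11 cells changed]:
KKKKK
KKKKK
KGGGG
KGGGG
KGGGG
KKKKR
KKKKK
KKKKK

Answer: 11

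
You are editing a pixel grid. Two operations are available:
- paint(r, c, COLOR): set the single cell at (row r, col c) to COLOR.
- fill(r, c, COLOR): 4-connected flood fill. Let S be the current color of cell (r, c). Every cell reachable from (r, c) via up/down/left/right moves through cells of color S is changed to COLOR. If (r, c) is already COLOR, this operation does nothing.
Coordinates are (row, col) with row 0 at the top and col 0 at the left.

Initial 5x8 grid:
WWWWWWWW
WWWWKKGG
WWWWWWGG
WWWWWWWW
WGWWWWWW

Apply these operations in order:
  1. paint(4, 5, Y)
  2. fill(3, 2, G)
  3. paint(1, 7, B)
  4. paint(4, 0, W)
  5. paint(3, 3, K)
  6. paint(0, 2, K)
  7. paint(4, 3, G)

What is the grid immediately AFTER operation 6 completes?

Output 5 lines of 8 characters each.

After op 1 paint(4,5,Y):
WWWWWWWW
WWWWKKGG
WWWWWWGG
WWWWWWWW
WGWWWYWW
After op 2 fill(3,2,G) [32 cells changed]:
GGGGGGGG
GGGGKKGG
GGGGGGGG
GGGGGGGG
GGGGGYGG
After op 3 paint(1,7,B):
GGGGGGGG
GGGGKKGB
GGGGGGGG
GGGGGGGG
GGGGGYGG
After op 4 paint(4,0,W):
GGGGGGGG
GGGGKKGB
GGGGGGGG
GGGGGGGG
WGGGGYGG
After op 5 paint(3,3,K):
GGGGGGGG
GGGGKKGB
GGGGGGGG
GGGKGGGG
WGGGGYGG
After op 6 paint(0,2,K):
GGKGGGGG
GGGGKKGB
GGGGGGGG
GGGKGGGG
WGGGGYGG

Answer: GGKGGGGG
GGGGKKGB
GGGGGGGG
GGGKGGGG
WGGGGYGG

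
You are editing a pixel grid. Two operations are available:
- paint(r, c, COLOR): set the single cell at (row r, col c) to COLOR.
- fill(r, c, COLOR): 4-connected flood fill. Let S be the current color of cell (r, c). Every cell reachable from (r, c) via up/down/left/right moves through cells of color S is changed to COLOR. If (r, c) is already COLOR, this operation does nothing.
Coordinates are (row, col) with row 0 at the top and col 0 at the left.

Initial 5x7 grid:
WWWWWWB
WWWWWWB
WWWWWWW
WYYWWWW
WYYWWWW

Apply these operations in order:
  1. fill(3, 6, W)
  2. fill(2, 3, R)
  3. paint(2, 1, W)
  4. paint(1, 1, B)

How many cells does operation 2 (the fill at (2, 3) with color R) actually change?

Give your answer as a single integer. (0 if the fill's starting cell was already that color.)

Answer: 29

Derivation:
After op 1 fill(3,6,W) [0 cells changed]:
WWWWWWB
WWWWWWB
WWWWWWW
WYYWWWW
WYYWWWW
After op 2 fill(2,3,R) [29 cells changed]:
RRRRRRB
RRRRRRB
RRRRRRR
RYYRRRR
RYYRRRR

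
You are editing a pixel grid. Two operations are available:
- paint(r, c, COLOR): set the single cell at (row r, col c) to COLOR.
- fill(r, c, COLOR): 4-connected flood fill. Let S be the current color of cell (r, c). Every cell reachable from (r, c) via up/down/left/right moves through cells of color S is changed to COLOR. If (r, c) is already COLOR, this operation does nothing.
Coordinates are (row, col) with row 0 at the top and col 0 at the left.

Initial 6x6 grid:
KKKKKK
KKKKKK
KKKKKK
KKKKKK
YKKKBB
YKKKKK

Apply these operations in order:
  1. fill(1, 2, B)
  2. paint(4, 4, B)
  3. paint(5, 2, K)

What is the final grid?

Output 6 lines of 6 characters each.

Answer: BBBBBB
BBBBBB
BBBBBB
BBBBBB
YBBBBB
YBKBBB

Derivation:
After op 1 fill(1,2,B) [32 cells changed]:
BBBBBB
BBBBBB
BBBBBB
BBBBBB
YBBBBB
YBBBBB
After op 2 paint(4,4,B):
BBBBBB
BBBBBB
BBBBBB
BBBBBB
YBBBBB
YBBBBB
After op 3 paint(5,2,K):
BBBBBB
BBBBBB
BBBBBB
BBBBBB
YBBBBB
YBKBBB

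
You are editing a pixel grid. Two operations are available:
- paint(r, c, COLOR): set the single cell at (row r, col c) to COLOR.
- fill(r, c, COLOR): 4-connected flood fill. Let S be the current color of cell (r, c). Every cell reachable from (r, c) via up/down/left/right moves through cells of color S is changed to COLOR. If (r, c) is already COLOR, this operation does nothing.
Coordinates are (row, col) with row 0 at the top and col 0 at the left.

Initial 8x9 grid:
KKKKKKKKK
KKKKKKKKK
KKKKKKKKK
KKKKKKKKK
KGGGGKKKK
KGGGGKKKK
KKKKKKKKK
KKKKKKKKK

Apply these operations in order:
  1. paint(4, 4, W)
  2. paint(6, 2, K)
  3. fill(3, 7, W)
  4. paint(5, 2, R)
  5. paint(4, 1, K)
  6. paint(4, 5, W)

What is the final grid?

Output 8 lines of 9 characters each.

After op 1 paint(4,4,W):
KKKKKKKKK
KKKKKKKKK
KKKKKKKKK
KKKKKKKKK
KGGGWKKKK
KGGGGKKKK
KKKKKKKKK
KKKKKKKKK
After op 2 paint(6,2,K):
KKKKKKKKK
KKKKKKKKK
KKKKKKKKK
KKKKKKKKK
KGGGWKKKK
KGGGGKKKK
KKKKKKKKK
KKKKKKKKK
After op 3 fill(3,7,W) [64 cells changed]:
WWWWWWWWW
WWWWWWWWW
WWWWWWWWW
WWWWWWWWW
WGGGWWWWW
WGGGGWWWW
WWWWWWWWW
WWWWWWWWW
After op 4 paint(5,2,R):
WWWWWWWWW
WWWWWWWWW
WWWWWWWWW
WWWWWWWWW
WGGGWWWWW
WGRGGWWWW
WWWWWWWWW
WWWWWWWWW
After op 5 paint(4,1,K):
WWWWWWWWW
WWWWWWWWW
WWWWWWWWW
WWWWWWWWW
WKGGWWWWW
WGRGGWWWW
WWWWWWWWW
WWWWWWWWW
After op 6 paint(4,5,W):
WWWWWWWWW
WWWWWWWWW
WWWWWWWWW
WWWWWWWWW
WKGGWWWWW
WGRGGWWWW
WWWWWWWWW
WWWWWWWWW

Answer: WWWWWWWWW
WWWWWWWWW
WWWWWWWWW
WWWWWWWWW
WKGGWWWWW
WGRGGWWWW
WWWWWWWWW
WWWWWWWWW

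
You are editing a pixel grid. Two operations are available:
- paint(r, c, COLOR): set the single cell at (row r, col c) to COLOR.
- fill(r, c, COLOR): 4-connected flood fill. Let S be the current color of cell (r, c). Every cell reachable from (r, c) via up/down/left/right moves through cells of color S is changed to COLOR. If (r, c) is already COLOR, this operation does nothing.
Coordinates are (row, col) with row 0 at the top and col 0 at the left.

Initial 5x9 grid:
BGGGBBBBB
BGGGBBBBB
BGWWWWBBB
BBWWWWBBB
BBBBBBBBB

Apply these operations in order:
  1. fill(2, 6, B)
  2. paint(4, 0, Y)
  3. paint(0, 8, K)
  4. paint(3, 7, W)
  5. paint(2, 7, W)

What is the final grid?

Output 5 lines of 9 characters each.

Answer: BGGGBBBBK
BGGGBBBBB
BGWWWWBWB
BBWWWWBWB
YBBBBBBBB

Derivation:
After op 1 fill(2,6,B) [0 cells changed]:
BGGGBBBBB
BGGGBBBBB
BGWWWWBBB
BBWWWWBBB
BBBBBBBBB
After op 2 paint(4,0,Y):
BGGGBBBBB
BGGGBBBBB
BGWWWWBBB
BBWWWWBBB
YBBBBBBBB
After op 3 paint(0,8,K):
BGGGBBBBK
BGGGBBBBB
BGWWWWBBB
BBWWWWBBB
YBBBBBBBB
After op 4 paint(3,7,W):
BGGGBBBBK
BGGGBBBBB
BGWWWWBBB
BBWWWWBWB
YBBBBBBBB
After op 5 paint(2,7,W):
BGGGBBBBK
BGGGBBBBB
BGWWWWBWB
BBWWWWBWB
YBBBBBBBB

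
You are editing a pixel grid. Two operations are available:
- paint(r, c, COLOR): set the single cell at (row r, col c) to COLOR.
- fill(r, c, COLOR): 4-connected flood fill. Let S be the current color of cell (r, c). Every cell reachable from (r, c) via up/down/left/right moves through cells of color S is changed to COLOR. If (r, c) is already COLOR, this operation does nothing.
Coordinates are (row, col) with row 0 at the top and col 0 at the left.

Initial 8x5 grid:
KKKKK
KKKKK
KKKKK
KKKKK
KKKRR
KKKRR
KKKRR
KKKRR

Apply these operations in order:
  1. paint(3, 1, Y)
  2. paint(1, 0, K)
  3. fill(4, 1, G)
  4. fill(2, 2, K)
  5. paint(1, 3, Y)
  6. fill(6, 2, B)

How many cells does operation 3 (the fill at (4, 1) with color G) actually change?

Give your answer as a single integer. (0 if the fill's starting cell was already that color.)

Answer: 31

Derivation:
After op 1 paint(3,1,Y):
KKKKK
KKKKK
KKKKK
KYKKK
KKKRR
KKKRR
KKKRR
KKKRR
After op 2 paint(1,0,K):
KKKKK
KKKKK
KKKKK
KYKKK
KKKRR
KKKRR
KKKRR
KKKRR
After op 3 fill(4,1,G) [31 cells changed]:
GGGGG
GGGGG
GGGGG
GYGGG
GGGRR
GGGRR
GGGRR
GGGRR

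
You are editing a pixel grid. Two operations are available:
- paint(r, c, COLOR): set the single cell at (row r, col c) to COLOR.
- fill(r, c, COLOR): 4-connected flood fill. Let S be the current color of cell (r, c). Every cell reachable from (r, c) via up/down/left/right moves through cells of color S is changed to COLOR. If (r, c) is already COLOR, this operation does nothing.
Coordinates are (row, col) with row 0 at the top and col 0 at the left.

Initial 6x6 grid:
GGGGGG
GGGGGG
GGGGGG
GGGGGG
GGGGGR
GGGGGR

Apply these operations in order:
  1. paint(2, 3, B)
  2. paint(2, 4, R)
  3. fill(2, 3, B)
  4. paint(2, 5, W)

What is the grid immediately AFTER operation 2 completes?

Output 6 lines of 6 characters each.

Answer: GGGGGG
GGGGGG
GGGBRG
GGGGGG
GGGGGR
GGGGGR

Derivation:
After op 1 paint(2,3,B):
GGGGGG
GGGGGG
GGGBGG
GGGGGG
GGGGGR
GGGGGR
After op 2 paint(2,4,R):
GGGGGG
GGGGGG
GGGBRG
GGGGGG
GGGGGR
GGGGGR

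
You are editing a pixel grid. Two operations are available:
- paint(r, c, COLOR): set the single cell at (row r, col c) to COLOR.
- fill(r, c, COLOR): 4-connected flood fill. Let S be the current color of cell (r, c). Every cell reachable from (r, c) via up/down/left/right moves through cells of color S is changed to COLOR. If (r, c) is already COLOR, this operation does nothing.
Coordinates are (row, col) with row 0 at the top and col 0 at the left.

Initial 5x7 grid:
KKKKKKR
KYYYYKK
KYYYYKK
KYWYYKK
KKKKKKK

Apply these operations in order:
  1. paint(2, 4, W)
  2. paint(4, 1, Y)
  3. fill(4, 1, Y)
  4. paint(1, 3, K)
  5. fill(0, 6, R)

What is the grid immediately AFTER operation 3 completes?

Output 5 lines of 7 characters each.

Answer: KKKKKKR
KYYYYKK
KYYYWKK
KYWYYKK
KYKKKKK

Derivation:
After op 1 paint(2,4,W):
KKKKKKR
KYYYYKK
KYYYWKK
KYWYYKK
KKKKKKK
After op 2 paint(4,1,Y):
KKKKKKR
KYYYYKK
KYYYWKK
KYWYYKK
KYKKKKK
After op 3 fill(4,1,Y) [0 cells changed]:
KKKKKKR
KYYYYKK
KYYYWKK
KYWYYKK
KYKKKKK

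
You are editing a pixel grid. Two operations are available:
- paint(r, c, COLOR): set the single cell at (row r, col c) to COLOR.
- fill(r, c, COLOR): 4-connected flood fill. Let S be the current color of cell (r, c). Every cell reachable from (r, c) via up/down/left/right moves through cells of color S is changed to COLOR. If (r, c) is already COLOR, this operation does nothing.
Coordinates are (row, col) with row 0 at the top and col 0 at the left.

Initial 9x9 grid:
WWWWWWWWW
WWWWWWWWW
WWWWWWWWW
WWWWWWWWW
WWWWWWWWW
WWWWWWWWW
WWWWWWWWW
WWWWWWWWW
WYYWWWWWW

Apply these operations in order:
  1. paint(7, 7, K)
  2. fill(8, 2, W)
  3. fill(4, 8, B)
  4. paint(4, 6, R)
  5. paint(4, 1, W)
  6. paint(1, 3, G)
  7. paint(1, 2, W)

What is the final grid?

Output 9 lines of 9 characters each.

After op 1 paint(7,7,K):
WWWWWWWWW
WWWWWWWWW
WWWWWWWWW
WWWWWWWWW
WWWWWWWWW
WWWWWWWWW
WWWWWWWWW
WWWWWWWKW
WYYWWWWWW
After op 2 fill(8,2,W) [2 cells changed]:
WWWWWWWWW
WWWWWWWWW
WWWWWWWWW
WWWWWWWWW
WWWWWWWWW
WWWWWWWWW
WWWWWWWWW
WWWWWWWKW
WWWWWWWWW
After op 3 fill(4,8,B) [80 cells changed]:
BBBBBBBBB
BBBBBBBBB
BBBBBBBBB
BBBBBBBBB
BBBBBBBBB
BBBBBBBBB
BBBBBBBBB
BBBBBBBKB
BBBBBBBBB
After op 4 paint(4,6,R):
BBBBBBBBB
BBBBBBBBB
BBBBBBBBB
BBBBBBBBB
BBBBBBRBB
BBBBBBBBB
BBBBBBBBB
BBBBBBBKB
BBBBBBBBB
After op 5 paint(4,1,W):
BBBBBBBBB
BBBBBBBBB
BBBBBBBBB
BBBBBBBBB
BWBBBBRBB
BBBBBBBBB
BBBBBBBBB
BBBBBBBKB
BBBBBBBBB
After op 6 paint(1,3,G):
BBBBBBBBB
BBBGBBBBB
BBBBBBBBB
BBBBBBBBB
BWBBBBRBB
BBBBBBBBB
BBBBBBBBB
BBBBBBBKB
BBBBBBBBB
After op 7 paint(1,2,W):
BBBBBBBBB
BBWGBBBBB
BBBBBBBBB
BBBBBBBBB
BWBBBBRBB
BBBBBBBBB
BBBBBBBBB
BBBBBBBKB
BBBBBBBBB

Answer: BBBBBBBBB
BBWGBBBBB
BBBBBBBBB
BBBBBBBBB
BWBBBBRBB
BBBBBBBBB
BBBBBBBBB
BBBBBBBKB
BBBBBBBBB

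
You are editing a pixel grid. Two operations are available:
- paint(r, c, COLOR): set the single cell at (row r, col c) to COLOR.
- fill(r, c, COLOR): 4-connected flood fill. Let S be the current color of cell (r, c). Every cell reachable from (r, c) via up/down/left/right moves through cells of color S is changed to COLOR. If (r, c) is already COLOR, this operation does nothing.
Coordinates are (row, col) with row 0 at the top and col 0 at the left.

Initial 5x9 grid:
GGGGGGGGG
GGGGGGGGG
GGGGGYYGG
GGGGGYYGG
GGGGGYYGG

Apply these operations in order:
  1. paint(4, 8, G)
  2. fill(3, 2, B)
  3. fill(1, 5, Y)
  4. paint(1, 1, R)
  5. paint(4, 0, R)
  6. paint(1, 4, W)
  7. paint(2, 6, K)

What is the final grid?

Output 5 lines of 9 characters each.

Answer: YYYYYYYYY
YRYYWYYYY
YYYYYYKYY
YYYYYYYYY
RYYYYYYYY

Derivation:
After op 1 paint(4,8,G):
GGGGGGGGG
GGGGGGGGG
GGGGGYYGG
GGGGGYYGG
GGGGGYYGG
After op 2 fill(3,2,B) [39 cells changed]:
BBBBBBBBB
BBBBBBBBB
BBBBBYYBB
BBBBBYYBB
BBBBBYYBB
After op 3 fill(1,5,Y) [39 cells changed]:
YYYYYYYYY
YYYYYYYYY
YYYYYYYYY
YYYYYYYYY
YYYYYYYYY
After op 4 paint(1,1,R):
YYYYYYYYY
YRYYYYYYY
YYYYYYYYY
YYYYYYYYY
YYYYYYYYY
After op 5 paint(4,0,R):
YYYYYYYYY
YRYYYYYYY
YYYYYYYYY
YYYYYYYYY
RYYYYYYYY
After op 6 paint(1,4,W):
YYYYYYYYY
YRYYWYYYY
YYYYYYYYY
YYYYYYYYY
RYYYYYYYY
After op 7 paint(2,6,K):
YYYYYYYYY
YRYYWYYYY
YYYYYYKYY
YYYYYYYYY
RYYYYYYYY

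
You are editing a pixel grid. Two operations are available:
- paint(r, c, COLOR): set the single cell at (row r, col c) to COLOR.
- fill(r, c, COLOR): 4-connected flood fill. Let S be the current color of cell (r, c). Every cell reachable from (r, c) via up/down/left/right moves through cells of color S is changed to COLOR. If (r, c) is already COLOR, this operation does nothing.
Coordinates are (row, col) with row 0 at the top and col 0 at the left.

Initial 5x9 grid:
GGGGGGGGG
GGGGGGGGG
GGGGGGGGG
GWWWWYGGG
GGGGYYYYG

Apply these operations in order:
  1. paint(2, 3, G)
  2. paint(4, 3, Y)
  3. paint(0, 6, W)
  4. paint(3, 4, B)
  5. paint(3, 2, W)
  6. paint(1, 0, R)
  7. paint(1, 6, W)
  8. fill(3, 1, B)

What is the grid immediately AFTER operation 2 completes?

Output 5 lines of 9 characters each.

After op 1 paint(2,3,G):
GGGGGGGGG
GGGGGGGGG
GGGGGGGGG
GWWWWYGGG
GGGGYYYYG
After op 2 paint(4,3,Y):
GGGGGGGGG
GGGGGGGGG
GGGGGGGGG
GWWWWYGGG
GGGYYYYYG

Answer: GGGGGGGGG
GGGGGGGGG
GGGGGGGGG
GWWWWYGGG
GGGYYYYYG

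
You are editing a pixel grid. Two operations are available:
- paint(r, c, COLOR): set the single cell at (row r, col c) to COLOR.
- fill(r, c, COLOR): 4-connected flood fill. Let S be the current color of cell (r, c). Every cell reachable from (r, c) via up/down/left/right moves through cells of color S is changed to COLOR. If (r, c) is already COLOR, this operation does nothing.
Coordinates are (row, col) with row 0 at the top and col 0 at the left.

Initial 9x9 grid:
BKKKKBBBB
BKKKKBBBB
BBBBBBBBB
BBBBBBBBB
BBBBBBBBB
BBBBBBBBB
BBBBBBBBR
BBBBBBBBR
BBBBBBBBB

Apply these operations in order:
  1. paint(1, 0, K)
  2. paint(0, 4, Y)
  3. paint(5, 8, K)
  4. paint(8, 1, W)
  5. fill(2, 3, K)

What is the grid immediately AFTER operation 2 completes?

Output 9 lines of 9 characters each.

Answer: BKKKYBBBB
KKKKKBBBB
BBBBBBBBB
BBBBBBBBB
BBBBBBBBB
BBBBBBBBB
BBBBBBBBR
BBBBBBBBR
BBBBBBBBB

Derivation:
After op 1 paint(1,0,K):
BKKKKBBBB
KKKKKBBBB
BBBBBBBBB
BBBBBBBBB
BBBBBBBBB
BBBBBBBBB
BBBBBBBBR
BBBBBBBBR
BBBBBBBBB
After op 2 paint(0,4,Y):
BKKKYBBBB
KKKKKBBBB
BBBBBBBBB
BBBBBBBBB
BBBBBBBBB
BBBBBBBBB
BBBBBBBBR
BBBBBBBBR
BBBBBBBBB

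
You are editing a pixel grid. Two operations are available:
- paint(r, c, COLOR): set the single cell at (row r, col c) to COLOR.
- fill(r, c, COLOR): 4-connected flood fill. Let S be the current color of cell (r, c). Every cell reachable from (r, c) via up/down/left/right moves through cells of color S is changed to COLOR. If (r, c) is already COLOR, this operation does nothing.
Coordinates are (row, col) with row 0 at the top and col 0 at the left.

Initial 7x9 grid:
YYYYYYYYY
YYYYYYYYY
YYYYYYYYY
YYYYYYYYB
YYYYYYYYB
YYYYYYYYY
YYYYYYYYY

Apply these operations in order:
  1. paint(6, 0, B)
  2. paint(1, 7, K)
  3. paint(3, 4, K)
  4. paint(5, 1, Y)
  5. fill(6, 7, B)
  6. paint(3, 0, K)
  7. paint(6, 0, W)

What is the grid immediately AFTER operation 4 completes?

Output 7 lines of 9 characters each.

Answer: YYYYYYYYY
YYYYYYYKY
YYYYYYYYY
YYYYKYYYB
YYYYYYYYB
YYYYYYYYY
BYYYYYYYY

Derivation:
After op 1 paint(6,0,B):
YYYYYYYYY
YYYYYYYYY
YYYYYYYYY
YYYYYYYYB
YYYYYYYYB
YYYYYYYYY
BYYYYYYYY
After op 2 paint(1,7,K):
YYYYYYYYY
YYYYYYYKY
YYYYYYYYY
YYYYYYYYB
YYYYYYYYB
YYYYYYYYY
BYYYYYYYY
After op 3 paint(3,4,K):
YYYYYYYYY
YYYYYYYKY
YYYYYYYYY
YYYYKYYYB
YYYYYYYYB
YYYYYYYYY
BYYYYYYYY
After op 4 paint(5,1,Y):
YYYYYYYYY
YYYYYYYKY
YYYYYYYYY
YYYYKYYYB
YYYYYYYYB
YYYYYYYYY
BYYYYYYYY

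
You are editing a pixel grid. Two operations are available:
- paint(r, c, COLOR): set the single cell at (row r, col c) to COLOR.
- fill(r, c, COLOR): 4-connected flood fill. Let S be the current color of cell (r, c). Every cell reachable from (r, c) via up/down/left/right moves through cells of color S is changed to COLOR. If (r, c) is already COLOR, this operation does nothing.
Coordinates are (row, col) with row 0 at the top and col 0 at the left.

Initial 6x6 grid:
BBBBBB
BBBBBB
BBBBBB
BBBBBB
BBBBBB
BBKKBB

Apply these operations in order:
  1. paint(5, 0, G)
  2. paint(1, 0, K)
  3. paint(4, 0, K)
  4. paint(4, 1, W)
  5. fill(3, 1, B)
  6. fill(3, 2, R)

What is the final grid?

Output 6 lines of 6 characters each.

Answer: RRRRRR
KRRRRR
RRRRRR
RRRRRR
KWRRRR
GBKKRR

Derivation:
After op 1 paint(5,0,G):
BBBBBB
BBBBBB
BBBBBB
BBBBBB
BBBBBB
GBKKBB
After op 2 paint(1,0,K):
BBBBBB
KBBBBB
BBBBBB
BBBBBB
BBBBBB
GBKKBB
After op 3 paint(4,0,K):
BBBBBB
KBBBBB
BBBBBB
BBBBBB
KBBBBB
GBKKBB
After op 4 paint(4,1,W):
BBBBBB
KBBBBB
BBBBBB
BBBBBB
KWBBBB
GBKKBB
After op 5 fill(3,1,B) [0 cells changed]:
BBBBBB
KBBBBB
BBBBBB
BBBBBB
KWBBBB
GBKKBB
After op 6 fill(3,2,R) [29 cells changed]:
RRRRRR
KRRRRR
RRRRRR
RRRRRR
KWRRRR
GBKKRR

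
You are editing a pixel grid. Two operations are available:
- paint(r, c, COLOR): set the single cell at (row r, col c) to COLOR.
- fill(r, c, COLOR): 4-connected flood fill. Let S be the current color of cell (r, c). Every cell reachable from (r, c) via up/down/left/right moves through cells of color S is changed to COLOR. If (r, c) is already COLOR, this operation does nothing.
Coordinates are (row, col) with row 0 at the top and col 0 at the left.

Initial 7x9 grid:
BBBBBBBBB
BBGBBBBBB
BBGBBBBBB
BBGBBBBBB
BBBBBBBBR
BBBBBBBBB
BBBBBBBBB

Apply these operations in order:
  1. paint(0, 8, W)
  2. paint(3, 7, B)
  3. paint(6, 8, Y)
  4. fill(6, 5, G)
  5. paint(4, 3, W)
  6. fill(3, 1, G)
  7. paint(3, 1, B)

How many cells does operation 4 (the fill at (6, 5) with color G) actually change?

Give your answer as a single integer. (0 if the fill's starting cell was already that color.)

Answer: 57

Derivation:
After op 1 paint(0,8,W):
BBBBBBBBW
BBGBBBBBB
BBGBBBBBB
BBGBBBBBB
BBBBBBBBR
BBBBBBBBB
BBBBBBBBB
After op 2 paint(3,7,B):
BBBBBBBBW
BBGBBBBBB
BBGBBBBBB
BBGBBBBBB
BBBBBBBBR
BBBBBBBBB
BBBBBBBBB
After op 3 paint(6,8,Y):
BBBBBBBBW
BBGBBBBBB
BBGBBBBBB
BBGBBBBBB
BBBBBBBBR
BBBBBBBBB
BBBBBBBBY
After op 4 fill(6,5,G) [57 cells changed]:
GGGGGGGGW
GGGGGGGGG
GGGGGGGGG
GGGGGGGGG
GGGGGGGGR
GGGGGGGGG
GGGGGGGGY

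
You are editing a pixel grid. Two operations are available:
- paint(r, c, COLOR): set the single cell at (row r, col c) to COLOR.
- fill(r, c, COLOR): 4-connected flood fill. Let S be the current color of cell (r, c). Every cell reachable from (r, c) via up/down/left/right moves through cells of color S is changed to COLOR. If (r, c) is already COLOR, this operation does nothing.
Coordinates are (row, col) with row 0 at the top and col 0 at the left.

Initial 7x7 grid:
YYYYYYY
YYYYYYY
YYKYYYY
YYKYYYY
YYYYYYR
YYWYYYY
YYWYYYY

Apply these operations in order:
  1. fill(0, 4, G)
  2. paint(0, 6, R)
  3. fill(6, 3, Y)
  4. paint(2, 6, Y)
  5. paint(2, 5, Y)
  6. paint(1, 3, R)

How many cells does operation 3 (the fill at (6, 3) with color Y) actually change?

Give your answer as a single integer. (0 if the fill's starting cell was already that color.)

Answer: 43

Derivation:
After op 1 fill(0,4,G) [44 cells changed]:
GGGGGGG
GGGGGGG
GGKGGGG
GGKGGGG
GGGGGGR
GGWGGGG
GGWGGGG
After op 2 paint(0,6,R):
GGGGGGR
GGGGGGG
GGKGGGG
GGKGGGG
GGGGGGR
GGWGGGG
GGWGGGG
After op 3 fill(6,3,Y) [43 cells changed]:
YYYYYYR
YYYYYYY
YYKYYYY
YYKYYYY
YYYYYYR
YYWYYYY
YYWYYYY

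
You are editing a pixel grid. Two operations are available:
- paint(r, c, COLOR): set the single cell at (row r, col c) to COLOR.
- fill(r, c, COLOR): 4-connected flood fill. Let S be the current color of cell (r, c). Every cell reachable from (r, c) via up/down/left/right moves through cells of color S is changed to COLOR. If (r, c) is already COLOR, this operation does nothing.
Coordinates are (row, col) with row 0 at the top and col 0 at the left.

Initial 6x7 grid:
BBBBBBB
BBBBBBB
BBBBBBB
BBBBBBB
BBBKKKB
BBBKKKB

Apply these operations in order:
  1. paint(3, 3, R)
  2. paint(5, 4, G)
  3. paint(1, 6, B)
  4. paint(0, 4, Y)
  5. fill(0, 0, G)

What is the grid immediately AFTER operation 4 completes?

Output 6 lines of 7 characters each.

Answer: BBBBYBB
BBBBBBB
BBBBBBB
BBBRBBB
BBBKKKB
BBBKGKB

Derivation:
After op 1 paint(3,3,R):
BBBBBBB
BBBBBBB
BBBBBBB
BBBRBBB
BBBKKKB
BBBKKKB
After op 2 paint(5,4,G):
BBBBBBB
BBBBBBB
BBBBBBB
BBBRBBB
BBBKKKB
BBBKGKB
After op 3 paint(1,6,B):
BBBBBBB
BBBBBBB
BBBBBBB
BBBRBBB
BBBKKKB
BBBKGKB
After op 4 paint(0,4,Y):
BBBBYBB
BBBBBBB
BBBBBBB
BBBRBBB
BBBKKKB
BBBKGKB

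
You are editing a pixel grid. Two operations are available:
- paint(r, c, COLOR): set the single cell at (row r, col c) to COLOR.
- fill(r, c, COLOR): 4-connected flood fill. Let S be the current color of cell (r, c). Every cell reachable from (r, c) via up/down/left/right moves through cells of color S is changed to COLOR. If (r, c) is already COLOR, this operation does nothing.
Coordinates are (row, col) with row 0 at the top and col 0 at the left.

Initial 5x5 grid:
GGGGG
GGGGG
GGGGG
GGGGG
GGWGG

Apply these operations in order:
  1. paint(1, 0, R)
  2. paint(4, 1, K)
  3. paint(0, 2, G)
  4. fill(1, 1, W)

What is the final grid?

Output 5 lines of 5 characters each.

Answer: WWWWW
RWWWW
WWWWW
WWWWW
WKWWW

Derivation:
After op 1 paint(1,0,R):
GGGGG
RGGGG
GGGGG
GGGGG
GGWGG
After op 2 paint(4,1,K):
GGGGG
RGGGG
GGGGG
GGGGG
GKWGG
After op 3 paint(0,2,G):
GGGGG
RGGGG
GGGGG
GGGGG
GKWGG
After op 4 fill(1,1,W) [22 cells changed]:
WWWWW
RWWWW
WWWWW
WWWWW
WKWWW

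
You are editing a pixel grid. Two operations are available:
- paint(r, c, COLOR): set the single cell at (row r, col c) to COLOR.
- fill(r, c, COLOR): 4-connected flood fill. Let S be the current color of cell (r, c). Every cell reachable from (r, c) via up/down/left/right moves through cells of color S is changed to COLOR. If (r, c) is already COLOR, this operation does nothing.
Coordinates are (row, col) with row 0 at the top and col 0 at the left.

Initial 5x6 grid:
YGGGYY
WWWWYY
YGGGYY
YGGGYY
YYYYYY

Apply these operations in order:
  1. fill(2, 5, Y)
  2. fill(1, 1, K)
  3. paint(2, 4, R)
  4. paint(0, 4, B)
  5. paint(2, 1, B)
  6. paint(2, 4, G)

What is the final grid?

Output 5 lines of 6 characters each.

Answer: YGGGBY
KKKKYY
YBGGGY
YGGGYY
YYYYYY

Derivation:
After op 1 fill(2,5,Y) [0 cells changed]:
YGGGYY
WWWWYY
YGGGYY
YGGGYY
YYYYYY
After op 2 fill(1,1,K) [4 cells changed]:
YGGGYY
KKKKYY
YGGGYY
YGGGYY
YYYYYY
After op 3 paint(2,4,R):
YGGGYY
KKKKYY
YGGGRY
YGGGYY
YYYYYY
After op 4 paint(0,4,B):
YGGGBY
KKKKYY
YGGGRY
YGGGYY
YYYYYY
After op 5 paint(2,1,B):
YGGGBY
KKKKYY
YBGGRY
YGGGYY
YYYYYY
After op 6 paint(2,4,G):
YGGGBY
KKKKYY
YBGGGY
YGGGYY
YYYYYY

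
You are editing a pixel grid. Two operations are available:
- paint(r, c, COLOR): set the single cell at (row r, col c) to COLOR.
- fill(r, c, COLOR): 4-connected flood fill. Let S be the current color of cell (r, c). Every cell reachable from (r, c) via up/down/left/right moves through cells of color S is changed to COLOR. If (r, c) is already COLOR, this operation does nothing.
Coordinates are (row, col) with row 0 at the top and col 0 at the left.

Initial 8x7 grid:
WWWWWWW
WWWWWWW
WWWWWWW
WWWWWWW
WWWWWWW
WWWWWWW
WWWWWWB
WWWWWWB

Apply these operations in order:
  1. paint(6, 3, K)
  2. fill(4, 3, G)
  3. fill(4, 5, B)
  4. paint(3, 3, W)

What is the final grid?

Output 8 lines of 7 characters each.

Answer: BBBBBBB
BBBBBBB
BBBBBBB
BBBWBBB
BBBBBBB
BBBBBBB
BBBKBBB
BBBBBBB

Derivation:
After op 1 paint(6,3,K):
WWWWWWW
WWWWWWW
WWWWWWW
WWWWWWW
WWWWWWW
WWWWWWW
WWWKWWB
WWWWWWB
After op 2 fill(4,3,G) [53 cells changed]:
GGGGGGG
GGGGGGG
GGGGGGG
GGGGGGG
GGGGGGG
GGGGGGG
GGGKGGB
GGGGGGB
After op 3 fill(4,5,B) [53 cells changed]:
BBBBBBB
BBBBBBB
BBBBBBB
BBBBBBB
BBBBBBB
BBBBBBB
BBBKBBB
BBBBBBB
After op 4 paint(3,3,W):
BBBBBBB
BBBBBBB
BBBBBBB
BBBWBBB
BBBBBBB
BBBBBBB
BBBKBBB
BBBBBBB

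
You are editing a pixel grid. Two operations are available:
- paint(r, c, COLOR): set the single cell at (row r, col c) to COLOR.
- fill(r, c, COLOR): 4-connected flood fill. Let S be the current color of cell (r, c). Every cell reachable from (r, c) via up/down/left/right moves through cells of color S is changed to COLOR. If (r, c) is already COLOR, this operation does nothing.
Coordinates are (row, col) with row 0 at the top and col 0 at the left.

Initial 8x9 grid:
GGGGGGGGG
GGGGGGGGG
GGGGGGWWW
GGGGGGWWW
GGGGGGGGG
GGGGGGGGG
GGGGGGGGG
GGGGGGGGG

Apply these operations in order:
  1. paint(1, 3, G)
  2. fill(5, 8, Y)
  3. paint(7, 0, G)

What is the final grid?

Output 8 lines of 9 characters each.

Answer: YYYYYYYYY
YYYYYYYYY
YYYYYYWWW
YYYYYYWWW
YYYYYYYYY
YYYYYYYYY
YYYYYYYYY
GYYYYYYYY

Derivation:
After op 1 paint(1,3,G):
GGGGGGGGG
GGGGGGGGG
GGGGGGWWW
GGGGGGWWW
GGGGGGGGG
GGGGGGGGG
GGGGGGGGG
GGGGGGGGG
After op 2 fill(5,8,Y) [66 cells changed]:
YYYYYYYYY
YYYYYYYYY
YYYYYYWWW
YYYYYYWWW
YYYYYYYYY
YYYYYYYYY
YYYYYYYYY
YYYYYYYYY
After op 3 paint(7,0,G):
YYYYYYYYY
YYYYYYYYY
YYYYYYWWW
YYYYYYWWW
YYYYYYYYY
YYYYYYYYY
YYYYYYYYY
GYYYYYYYY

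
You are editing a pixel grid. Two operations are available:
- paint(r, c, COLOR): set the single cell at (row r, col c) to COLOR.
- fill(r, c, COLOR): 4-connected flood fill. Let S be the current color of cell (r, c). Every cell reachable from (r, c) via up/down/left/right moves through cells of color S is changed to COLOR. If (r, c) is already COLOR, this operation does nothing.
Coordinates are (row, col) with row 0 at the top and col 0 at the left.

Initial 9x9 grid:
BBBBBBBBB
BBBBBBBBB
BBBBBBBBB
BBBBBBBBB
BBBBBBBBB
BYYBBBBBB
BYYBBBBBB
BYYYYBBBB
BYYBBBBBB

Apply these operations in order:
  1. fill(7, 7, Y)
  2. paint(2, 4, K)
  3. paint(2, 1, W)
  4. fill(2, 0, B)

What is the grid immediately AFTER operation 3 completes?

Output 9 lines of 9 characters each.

Answer: YYYYYYYYY
YYYYYYYYY
YWYYKYYYY
YYYYYYYYY
YYYYYYYYY
YYYYYYYYY
YYYYYYYYY
YYYYYYYYY
YYYYYYYYY

Derivation:
After op 1 fill(7,7,Y) [71 cells changed]:
YYYYYYYYY
YYYYYYYYY
YYYYYYYYY
YYYYYYYYY
YYYYYYYYY
YYYYYYYYY
YYYYYYYYY
YYYYYYYYY
YYYYYYYYY
After op 2 paint(2,4,K):
YYYYYYYYY
YYYYYYYYY
YYYYKYYYY
YYYYYYYYY
YYYYYYYYY
YYYYYYYYY
YYYYYYYYY
YYYYYYYYY
YYYYYYYYY
After op 3 paint(2,1,W):
YYYYYYYYY
YYYYYYYYY
YWYYKYYYY
YYYYYYYYY
YYYYYYYYY
YYYYYYYYY
YYYYYYYYY
YYYYYYYYY
YYYYYYYYY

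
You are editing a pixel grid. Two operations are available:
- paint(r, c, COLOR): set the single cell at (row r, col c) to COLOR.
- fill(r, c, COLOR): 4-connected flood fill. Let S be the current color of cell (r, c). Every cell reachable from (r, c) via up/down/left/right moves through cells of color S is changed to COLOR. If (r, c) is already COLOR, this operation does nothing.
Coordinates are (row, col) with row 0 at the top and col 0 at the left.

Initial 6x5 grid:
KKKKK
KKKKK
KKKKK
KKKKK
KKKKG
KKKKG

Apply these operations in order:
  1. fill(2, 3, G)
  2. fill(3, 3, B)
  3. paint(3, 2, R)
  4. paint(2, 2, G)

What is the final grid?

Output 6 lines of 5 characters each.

After op 1 fill(2,3,G) [28 cells changed]:
GGGGG
GGGGG
GGGGG
GGGGG
GGGGG
GGGGG
After op 2 fill(3,3,B) [30 cells changed]:
BBBBB
BBBBB
BBBBB
BBBBB
BBBBB
BBBBB
After op 3 paint(3,2,R):
BBBBB
BBBBB
BBBBB
BBRBB
BBBBB
BBBBB
After op 4 paint(2,2,G):
BBBBB
BBBBB
BBGBB
BBRBB
BBBBB
BBBBB

Answer: BBBBB
BBBBB
BBGBB
BBRBB
BBBBB
BBBBB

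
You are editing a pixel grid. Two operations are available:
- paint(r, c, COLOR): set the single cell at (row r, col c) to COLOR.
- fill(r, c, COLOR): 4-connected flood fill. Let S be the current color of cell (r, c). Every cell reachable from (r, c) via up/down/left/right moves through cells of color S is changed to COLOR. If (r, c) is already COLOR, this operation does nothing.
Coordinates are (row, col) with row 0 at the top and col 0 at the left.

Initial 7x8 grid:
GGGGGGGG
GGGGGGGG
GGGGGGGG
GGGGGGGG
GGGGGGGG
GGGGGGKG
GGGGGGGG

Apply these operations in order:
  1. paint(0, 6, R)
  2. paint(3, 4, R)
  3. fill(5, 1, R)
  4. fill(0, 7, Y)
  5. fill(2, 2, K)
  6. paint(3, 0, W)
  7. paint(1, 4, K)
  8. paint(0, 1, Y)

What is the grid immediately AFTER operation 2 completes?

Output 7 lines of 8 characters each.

After op 1 paint(0,6,R):
GGGGGGRG
GGGGGGGG
GGGGGGGG
GGGGGGGG
GGGGGGGG
GGGGGGKG
GGGGGGGG
After op 2 paint(3,4,R):
GGGGGGRG
GGGGGGGG
GGGGGGGG
GGGGRGGG
GGGGGGGG
GGGGGGKG
GGGGGGGG

Answer: GGGGGGRG
GGGGGGGG
GGGGGGGG
GGGGRGGG
GGGGGGGG
GGGGGGKG
GGGGGGGG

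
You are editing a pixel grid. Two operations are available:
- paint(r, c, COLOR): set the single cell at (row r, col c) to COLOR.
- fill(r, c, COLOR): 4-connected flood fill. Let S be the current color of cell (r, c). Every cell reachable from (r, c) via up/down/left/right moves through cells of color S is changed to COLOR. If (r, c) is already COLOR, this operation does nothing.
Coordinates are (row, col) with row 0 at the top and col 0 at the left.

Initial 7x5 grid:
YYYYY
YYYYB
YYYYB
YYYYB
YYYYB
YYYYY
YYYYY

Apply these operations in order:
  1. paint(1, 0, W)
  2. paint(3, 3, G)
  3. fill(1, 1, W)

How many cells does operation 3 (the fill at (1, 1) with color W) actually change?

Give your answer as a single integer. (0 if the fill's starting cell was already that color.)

After op 1 paint(1,0,W):
YYYYY
WYYYB
YYYYB
YYYYB
YYYYB
YYYYY
YYYYY
After op 2 paint(3,3,G):
YYYYY
WYYYB
YYYYB
YYYGB
YYYYB
YYYYY
YYYYY
After op 3 fill(1,1,W) [29 cells changed]:
WWWWW
WWWWB
WWWWB
WWWGB
WWWWB
WWWWW
WWWWW

Answer: 29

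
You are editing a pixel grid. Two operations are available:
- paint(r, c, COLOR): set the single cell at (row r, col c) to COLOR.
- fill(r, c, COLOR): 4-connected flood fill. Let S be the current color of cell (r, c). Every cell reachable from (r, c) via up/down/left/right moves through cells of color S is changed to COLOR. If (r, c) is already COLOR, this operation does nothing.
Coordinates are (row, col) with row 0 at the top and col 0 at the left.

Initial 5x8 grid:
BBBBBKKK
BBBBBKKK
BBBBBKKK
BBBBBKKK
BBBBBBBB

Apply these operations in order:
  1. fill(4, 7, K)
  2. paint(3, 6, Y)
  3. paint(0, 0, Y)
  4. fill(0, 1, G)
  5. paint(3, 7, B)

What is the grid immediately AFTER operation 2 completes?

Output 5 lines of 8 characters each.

Answer: KKKKKKKK
KKKKKKKK
KKKKKKKK
KKKKKKYK
KKKKKKKK

Derivation:
After op 1 fill(4,7,K) [28 cells changed]:
KKKKKKKK
KKKKKKKK
KKKKKKKK
KKKKKKKK
KKKKKKKK
After op 2 paint(3,6,Y):
KKKKKKKK
KKKKKKKK
KKKKKKKK
KKKKKKYK
KKKKKKKK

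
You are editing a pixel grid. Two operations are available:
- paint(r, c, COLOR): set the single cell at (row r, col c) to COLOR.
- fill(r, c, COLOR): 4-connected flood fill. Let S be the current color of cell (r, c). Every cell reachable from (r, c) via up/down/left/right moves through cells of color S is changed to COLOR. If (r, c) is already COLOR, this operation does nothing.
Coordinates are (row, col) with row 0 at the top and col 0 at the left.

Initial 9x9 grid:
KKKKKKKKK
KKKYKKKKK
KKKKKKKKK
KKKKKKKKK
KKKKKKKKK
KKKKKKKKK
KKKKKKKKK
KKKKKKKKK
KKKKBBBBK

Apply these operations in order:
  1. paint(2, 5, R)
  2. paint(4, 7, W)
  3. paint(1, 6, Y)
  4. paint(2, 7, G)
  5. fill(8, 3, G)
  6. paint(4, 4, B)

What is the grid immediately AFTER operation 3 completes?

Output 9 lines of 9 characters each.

After op 1 paint(2,5,R):
KKKKKKKKK
KKKYKKKKK
KKKKKRKKK
KKKKKKKKK
KKKKKKKKK
KKKKKKKKK
KKKKKKKKK
KKKKKKKKK
KKKKBBBBK
After op 2 paint(4,7,W):
KKKKKKKKK
KKKYKKKKK
KKKKKRKKK
KKKKKKKKK
KKKKKKKWK
KKKKKKKKK
KKKKKKKKK
KKKKKKKKK
KKKKBBBBK
After op 3 paint(1,6,Y):
KKKKKKKKK
KKKYKKYKK
KKKKKRKKK
KKKKKKKKK
KKKKKKKWK
KKKKKKKKK
KKKKKKKKK
KKKKKKKKK
KKKKBBBBK

Answer: KKKKKKKKK
KKKYKKYKK
KKKKKRKKK
KKKKKKKKK
KKKKKKKWK
KKKKKKKKK
KKKKKKKKK
KKKKKKKKK
KKKKBBBBK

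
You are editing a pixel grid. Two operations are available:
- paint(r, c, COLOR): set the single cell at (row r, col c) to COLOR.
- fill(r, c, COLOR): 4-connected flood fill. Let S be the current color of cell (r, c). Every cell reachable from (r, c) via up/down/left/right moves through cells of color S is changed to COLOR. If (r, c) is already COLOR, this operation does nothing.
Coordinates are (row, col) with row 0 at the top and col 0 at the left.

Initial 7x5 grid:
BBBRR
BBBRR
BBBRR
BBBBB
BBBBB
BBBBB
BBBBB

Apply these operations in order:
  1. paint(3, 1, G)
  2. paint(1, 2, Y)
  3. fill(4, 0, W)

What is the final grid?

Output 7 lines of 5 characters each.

After op 1 paint(3,1,G):
BBBRR
BBBRR
BBBRR
BGBBB
BBBBB
BBBBB
BBBBB
After op 2 paint(1,2,Y):
BBBRR
BBYRR
BBBRR
BGBBB
BBBBB
BBBBB
BBBBB
After op 3 fill(4,0,W) [27 cells changed]:
WWWRR
WWYRR
WWWRR
WGWWW
WWWWW
WWWWW
WWWWW

Answer: WWWRR
WWYRR
WWWRR
WGWWW
WWWWW
WWWWW
WWWWW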